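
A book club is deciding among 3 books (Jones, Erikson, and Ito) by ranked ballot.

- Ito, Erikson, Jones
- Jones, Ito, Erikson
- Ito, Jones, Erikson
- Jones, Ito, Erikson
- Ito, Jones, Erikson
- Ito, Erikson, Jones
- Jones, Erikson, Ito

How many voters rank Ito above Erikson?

Ballots ranking Ito above Erikson: 6.
Ballots ranking Erikson above Ito: 1.
So 6 of 7 voters prefer Ito to Erikson.

6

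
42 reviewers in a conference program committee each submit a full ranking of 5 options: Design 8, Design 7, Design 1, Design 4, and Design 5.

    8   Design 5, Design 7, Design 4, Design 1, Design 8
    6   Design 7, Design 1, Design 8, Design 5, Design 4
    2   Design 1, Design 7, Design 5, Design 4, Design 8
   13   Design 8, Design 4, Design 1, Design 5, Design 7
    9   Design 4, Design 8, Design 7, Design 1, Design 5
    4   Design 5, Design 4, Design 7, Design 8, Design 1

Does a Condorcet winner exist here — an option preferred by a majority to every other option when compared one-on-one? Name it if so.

Head-to-head results (42 voters total):
Design 8 vs Design 7: Design 8 wins 22–20.
Design 8 vs Design 1: Design 8 wins 26–16.
Design 8 vs Design 4: Design 4 wins 23–19.
Design 8 vs Design 5: Design 8 wins 28–14.
Design 7 vs Design 1: Design 7 wins 27–15.
Design 7 vs Design 4: Design 4 wins 26–16.
Design 7 vs Design 5: Design 5 wins 25–17.
Design 1 vs Design 4: Design 4 wins 34–8.
Design 1 vs Design 5: Design 1 wins 30–12.
Design 4 vs Design 5: Design 4 wins 22–20.
Design 4 beats each rival — Design 8 (23–19), Design 7 (26–16), Design 1 (34–8), Design 5 (22–20) — so Design 4 is the Condorcet winner.

Design 4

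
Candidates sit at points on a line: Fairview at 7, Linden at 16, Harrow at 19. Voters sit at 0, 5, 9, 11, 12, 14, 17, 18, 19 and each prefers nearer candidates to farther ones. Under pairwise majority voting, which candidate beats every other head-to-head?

Linden

With single-peaked preferences on a line, the Condorcet winner is the candidate closest to the median voter.
The median voter (position 12) is closest to Linden at 16.
Check: Linden vs Harrow — voters closer to Linden: 7 of 9.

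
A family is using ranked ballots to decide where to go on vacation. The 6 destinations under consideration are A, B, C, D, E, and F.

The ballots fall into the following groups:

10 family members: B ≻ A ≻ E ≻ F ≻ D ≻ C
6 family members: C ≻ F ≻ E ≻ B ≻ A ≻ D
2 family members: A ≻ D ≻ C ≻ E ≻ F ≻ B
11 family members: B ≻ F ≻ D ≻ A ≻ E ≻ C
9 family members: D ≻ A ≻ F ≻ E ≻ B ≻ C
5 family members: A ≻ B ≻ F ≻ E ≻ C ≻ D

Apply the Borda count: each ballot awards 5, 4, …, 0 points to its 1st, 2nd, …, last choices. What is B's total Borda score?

146

Borda scores:
  A: 10·4 + 6·1 + 2·5 + 11·2 + 9·4 + 5·5 = 139
  B: 10·5 + 6·2 + 2·0 + 11·5 + 9·1 + 5·4 = 146
  C: 10·0 + 6·5 + 2·3 + 11·0 + 9·0 + 5·1 = 41
  D: 10·1 + 6·0 + 2·4 + 11·3 + 9·5 + 5·0 = 96
  E: 10·3 + 6·3 + 2·2 + 11·1 + 9·2 + 5·2 = 91
  F: 10·2 + 6·4 + 2·1 + 11·4 + 9·3 + 5·3 = 132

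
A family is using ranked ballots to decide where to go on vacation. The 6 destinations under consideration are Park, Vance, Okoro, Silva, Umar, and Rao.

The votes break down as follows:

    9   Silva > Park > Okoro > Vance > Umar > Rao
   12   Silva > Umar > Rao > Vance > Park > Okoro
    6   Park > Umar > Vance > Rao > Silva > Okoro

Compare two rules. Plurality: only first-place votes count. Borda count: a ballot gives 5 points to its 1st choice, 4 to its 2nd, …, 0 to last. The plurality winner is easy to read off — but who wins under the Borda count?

Plurality first-place counts: Park 6, Vance 0, Okoro 0, Silva 21, Umar 0, Rao 0 → Silva.
Borda totals: Park 78, Vance 60, Okoro 27, Silva 111, Umar 81, Rao 48 → Silva.

Silva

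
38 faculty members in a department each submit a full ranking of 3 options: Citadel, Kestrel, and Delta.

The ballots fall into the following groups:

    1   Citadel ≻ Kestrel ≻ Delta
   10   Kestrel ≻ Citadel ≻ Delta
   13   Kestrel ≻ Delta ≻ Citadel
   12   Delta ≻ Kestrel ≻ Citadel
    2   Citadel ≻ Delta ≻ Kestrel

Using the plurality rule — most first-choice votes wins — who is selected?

First-place vote totals:
  Citadel: 3
  Kestrel: 23
  Delta: 12
Kestrel has the most first-place votes.

Kestrel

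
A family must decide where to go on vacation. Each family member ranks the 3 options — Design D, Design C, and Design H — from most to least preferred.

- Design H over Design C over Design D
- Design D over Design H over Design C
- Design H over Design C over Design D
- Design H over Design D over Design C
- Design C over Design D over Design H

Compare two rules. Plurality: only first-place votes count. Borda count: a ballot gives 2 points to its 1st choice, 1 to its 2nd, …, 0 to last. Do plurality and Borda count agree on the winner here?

Yes

Plurality first-place counts: Design D 1, Design C 1, Design H 3 → Design H.
Borda totals: Design D 4, Design C 4, Design H 7 → Design H.
The two rules agree on Design H.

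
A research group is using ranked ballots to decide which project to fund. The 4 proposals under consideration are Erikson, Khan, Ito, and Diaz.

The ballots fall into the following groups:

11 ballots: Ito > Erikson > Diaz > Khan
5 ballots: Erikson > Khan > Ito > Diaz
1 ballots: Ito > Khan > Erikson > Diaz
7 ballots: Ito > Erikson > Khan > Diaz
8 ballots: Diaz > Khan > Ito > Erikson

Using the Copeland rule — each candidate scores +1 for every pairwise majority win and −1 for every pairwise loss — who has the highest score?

Pairwise results:
  Erikson vs Khan: Erikson wins 23–9.
  Erikson vs Ito: Ito wins 27–5.
  Erikson vs Diaz: Erikson wins 24–8.
  Khan vs Ito: Ito wins 19–13.
  Khan vs Diaz: Diaz wins 19–13.
  Ito vs Diaz: Ito wins 24–8.
Copeland scores (wins − losses):
  Erikson: 2 − 1 = 1
  Khan: 0 − 3 = -3
  Ito: 3 − 0 = 3
  Diaz: 1 − 2 = -1
Ito has the best Copeland score.

Ito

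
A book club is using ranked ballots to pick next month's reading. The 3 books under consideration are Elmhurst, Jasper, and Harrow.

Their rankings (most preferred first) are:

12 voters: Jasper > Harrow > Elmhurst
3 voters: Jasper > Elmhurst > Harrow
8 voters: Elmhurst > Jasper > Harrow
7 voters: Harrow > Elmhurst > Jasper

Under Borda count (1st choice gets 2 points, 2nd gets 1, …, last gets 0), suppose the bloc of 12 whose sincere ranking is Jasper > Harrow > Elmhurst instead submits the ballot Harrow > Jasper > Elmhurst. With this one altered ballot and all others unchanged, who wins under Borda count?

Borda totals with the altered ballot: Elmhurst 26, Jasper 26, Harrow 38.
The switch changes the winner from Jasper to Harrow.

Harrow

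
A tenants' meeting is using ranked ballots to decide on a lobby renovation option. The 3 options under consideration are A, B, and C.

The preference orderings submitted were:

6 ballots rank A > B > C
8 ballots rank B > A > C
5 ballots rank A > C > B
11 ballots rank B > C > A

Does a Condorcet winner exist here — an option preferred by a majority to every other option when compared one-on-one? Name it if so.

B

Head-to-head results (30 voters total):
A vs B: B wins 19–11.
A vs C: A wins 19–11.
B vs C: B wins 25–5.
B beats each rival — A (19–11), C (25–5) — so B is the Condorcet winner.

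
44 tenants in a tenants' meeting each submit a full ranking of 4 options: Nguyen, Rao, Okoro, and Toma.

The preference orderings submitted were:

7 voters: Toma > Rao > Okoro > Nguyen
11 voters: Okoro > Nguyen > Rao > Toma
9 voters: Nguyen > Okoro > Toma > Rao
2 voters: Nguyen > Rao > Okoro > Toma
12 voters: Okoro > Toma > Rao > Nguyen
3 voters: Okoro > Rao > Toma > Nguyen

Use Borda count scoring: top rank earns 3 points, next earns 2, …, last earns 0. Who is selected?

Okoro

Borda scores:
  Nguyen: 7·0 + 11·2 + 9·3 + 2·3 + 12·0 + 3·0 = 55
  Rao: 7·2 + 11·1 + 9·0 + 2·2 + 12·1 + 3·2 = 47
  Okoro: 7·1 + 11·3 + 9·2 + 2·1 + 12·3 + 3·3 = 105
  Toma: 7·3 + 11·0 + 9·1 + 2·0 + 12·2 + 3·1 = 57
Okoro has the highest total.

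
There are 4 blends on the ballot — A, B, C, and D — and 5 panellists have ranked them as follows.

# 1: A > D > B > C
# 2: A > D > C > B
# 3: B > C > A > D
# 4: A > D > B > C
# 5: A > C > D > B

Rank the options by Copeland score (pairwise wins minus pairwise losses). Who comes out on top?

Pairwise results:
  A vs B: A wins 4–1.
  A vs C: A wins 4–1.
  A vs D: A wins 5–0.
  B vs C: B wins 3–2.
  B vs D: D wins 4–1.
  C vs D: D wins 3–2.
Copeland scores (wins − losses):
  A: 3 − 0 = 3
  B: 1 − 2 = -1
  C: 0 − 3 = -3
  D: 2 − 1 = 1
A has the best Copeland score.

A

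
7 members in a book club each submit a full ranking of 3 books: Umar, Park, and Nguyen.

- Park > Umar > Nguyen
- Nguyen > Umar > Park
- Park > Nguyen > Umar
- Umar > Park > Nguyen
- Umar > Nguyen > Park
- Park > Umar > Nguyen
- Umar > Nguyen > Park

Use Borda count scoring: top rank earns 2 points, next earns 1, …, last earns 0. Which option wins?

Umar

Borda scores:
  Umar: 1 + 1 + 0 + 2 + 2 + 1 + 2 = 9
  Park: 2 + 0 + 2 + 1 + 0 + 2 + 0 = 7
  Nguyen: 0 + 2 + 1 + 0 + 1 + 0 + 1 = 5
Umar has the highest total.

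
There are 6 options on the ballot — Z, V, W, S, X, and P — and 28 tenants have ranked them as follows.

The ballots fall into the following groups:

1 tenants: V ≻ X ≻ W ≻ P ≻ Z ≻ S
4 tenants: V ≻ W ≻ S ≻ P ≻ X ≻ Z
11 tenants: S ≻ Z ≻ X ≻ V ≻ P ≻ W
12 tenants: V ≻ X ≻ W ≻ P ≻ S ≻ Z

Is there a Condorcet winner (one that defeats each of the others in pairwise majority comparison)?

Yes

Head-to-head results (28 voters total):
Z vs V: V wins 17–11.
Z vs W: W wins 17–11.
Z vs S: S wins 27–1.
Z vs X: X wins 17–11.
Z vs P: P wins 17–11.
V vs W: V wins 28–0.
V vs S: V wins 17–11.
V vs X: V wins 17–11.
V vs P: V wins 28–0.
W vs S: W wins 17–11.
W vs X: X wins 24–4.
W vs P: W wins 17–11.
S vs X: S wins 15–13.
S vs P: S wins 15–13.
X vs P: X wins 24–4.
V beats each rival — Z (17–11), W (28–0), S (17–11), X (17–11), P (28–0) — so V is the Condorcet winner.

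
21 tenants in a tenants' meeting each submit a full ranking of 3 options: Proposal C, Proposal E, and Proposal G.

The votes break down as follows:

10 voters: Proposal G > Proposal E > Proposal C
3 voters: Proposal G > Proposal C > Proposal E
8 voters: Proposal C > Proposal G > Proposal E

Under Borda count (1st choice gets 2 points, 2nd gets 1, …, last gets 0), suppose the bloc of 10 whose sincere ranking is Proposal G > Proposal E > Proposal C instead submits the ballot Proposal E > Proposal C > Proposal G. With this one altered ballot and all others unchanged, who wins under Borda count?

Proposal C

Borda totals with the altered ballot: Proposal C 29, Proposal E 20, Proposal G 14.
The switch changes the winner from Proposal G to Proposal C.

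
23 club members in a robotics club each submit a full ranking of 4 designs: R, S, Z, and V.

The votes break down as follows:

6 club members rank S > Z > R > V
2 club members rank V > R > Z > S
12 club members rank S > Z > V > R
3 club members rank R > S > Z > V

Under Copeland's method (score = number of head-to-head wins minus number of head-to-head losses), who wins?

Pairwise results:
  R vs S: S wins 18–5.
  R vs Z: Z wins 18–5.
  R vs V: V wins 14–9.
  S vs Z: S wins 21–2.
  S vs V: S wins 21–2.
  Z vs V: Z wins 21–2.
Copeland scores (wins − losses):
  R: 0 − 3 = -3
  S: 3 − 0 = 3
  Z: 2 − 1 = 1
  V: 1 − 2 = -1
S has the best Copeland score.

S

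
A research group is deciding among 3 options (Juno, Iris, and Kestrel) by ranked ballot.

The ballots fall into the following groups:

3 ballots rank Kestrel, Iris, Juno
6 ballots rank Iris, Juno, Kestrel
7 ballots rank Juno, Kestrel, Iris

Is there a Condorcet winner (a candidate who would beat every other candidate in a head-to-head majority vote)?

Head-to-head results (16 voters total):
Juno vs Iris: Iris wins 9–7.
Juno vs Kestrel: Juno wins 13–3.
Iris vs Kestrel: Kestrel wins 10–6.
No candidate beats all others: Juno beats Kestrel beats Iris beats Juno, a majority cycle.

No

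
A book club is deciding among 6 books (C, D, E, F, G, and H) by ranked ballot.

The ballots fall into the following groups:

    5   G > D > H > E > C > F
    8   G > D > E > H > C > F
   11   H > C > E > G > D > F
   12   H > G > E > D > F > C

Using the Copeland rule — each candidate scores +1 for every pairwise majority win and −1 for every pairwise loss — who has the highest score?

H

Pairwise results:
  C vs D: D wins 25–11.
  C vs E: E wins 25–11.
  C vs F: C wins 24–12.
  C vs G: G wins 25–11.
  C vs H: H wins 36–0.
  D vs E: E wins 23–13.
  D vs F: D wins 36–0.
  D vs G: G wins 36–0.
  D vs H: H wins 23–13.
  E vs F: E wins 36–0.
  E vs G: G wins 25–11.
  E vs H: H wins 28–8.
  F vs G: G wins 36–0.
  F vs H: H wins 36–0.
  G vs H: H wins 23–13.
Copeland scores (wins − losses):
  C: 1 − 4 = -3
  D: 2 − 3 = -1
  E: 3 − 2 = 1
  F: 0 − 5 = -5
  G: 4 − 1 = 3
  H: 5 − 0 = 5
H has the best Copeland score.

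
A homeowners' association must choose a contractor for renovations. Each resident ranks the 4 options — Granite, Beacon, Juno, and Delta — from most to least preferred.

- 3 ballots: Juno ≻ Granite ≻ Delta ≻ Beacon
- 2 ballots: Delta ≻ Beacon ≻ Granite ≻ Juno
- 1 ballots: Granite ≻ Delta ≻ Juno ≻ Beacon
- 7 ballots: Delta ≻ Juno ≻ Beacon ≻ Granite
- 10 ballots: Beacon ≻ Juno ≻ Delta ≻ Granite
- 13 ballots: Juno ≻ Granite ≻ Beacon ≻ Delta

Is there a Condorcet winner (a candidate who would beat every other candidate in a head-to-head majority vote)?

Head-to-head results (36 voters total):
Granite vs Beacon: Beacon wins 19–17.
Granite vs Juno: Juno wins 33–3.
Granite vs Delta: Delta wins 19–17.
Beacon vs Juno: Juno wins 24–12.
Beacon vs Delta: Beacon wins 23–13.
Juno vs Delta: Juno wins 26–10.
Juno beats each rival — Granite (33–3), Beacon (24–12), Delta (26–10) — so Juno is the Condorcet winner.

Yes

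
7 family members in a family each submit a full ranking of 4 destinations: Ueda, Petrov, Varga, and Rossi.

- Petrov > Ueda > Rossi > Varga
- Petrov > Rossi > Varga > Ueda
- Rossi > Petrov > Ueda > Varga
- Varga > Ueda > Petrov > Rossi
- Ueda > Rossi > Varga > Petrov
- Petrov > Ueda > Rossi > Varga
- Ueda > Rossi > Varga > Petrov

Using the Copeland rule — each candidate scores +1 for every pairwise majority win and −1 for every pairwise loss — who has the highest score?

Pairwise results:
  Ueda vs Petrov: Petrov wins 4–3.
  Ueda vs Varga: Ueda wins 5–2.
  Ueda vs Rossi: Ueda wins 5–2.
  Petrov vs Varga: Petrov wins 4–3.
  Petrov vs Rossi: Petrov wins 4–3.
  Varga vs Rossi: Rossi wins 6–1.
Copeland scores (wins − losses):
  Ueda: 2 − 1 = 1
  Petrov: 3 − 0 = 3
  Varga: 0 − 3 = -3
  Rossi: 1 − 2 = -1
Petrov has the best Copeland score.

Petrov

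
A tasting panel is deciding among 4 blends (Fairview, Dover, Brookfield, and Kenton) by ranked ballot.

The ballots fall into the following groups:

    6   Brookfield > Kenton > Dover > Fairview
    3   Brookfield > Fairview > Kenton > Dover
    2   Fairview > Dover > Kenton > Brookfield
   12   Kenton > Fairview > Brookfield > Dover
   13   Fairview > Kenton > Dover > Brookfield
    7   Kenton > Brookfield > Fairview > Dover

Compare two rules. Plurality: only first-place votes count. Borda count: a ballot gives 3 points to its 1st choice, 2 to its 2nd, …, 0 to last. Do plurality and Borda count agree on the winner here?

Yes

Plurality first-place counts: Fairview 15, Dover 0, Brookfield 9, Kenton 19 → Kenton.
Borda totals: Fairview 82, Dover 23, Brookfield 53, Kenton 100 → Kenton.
The two rules agree on Kenton.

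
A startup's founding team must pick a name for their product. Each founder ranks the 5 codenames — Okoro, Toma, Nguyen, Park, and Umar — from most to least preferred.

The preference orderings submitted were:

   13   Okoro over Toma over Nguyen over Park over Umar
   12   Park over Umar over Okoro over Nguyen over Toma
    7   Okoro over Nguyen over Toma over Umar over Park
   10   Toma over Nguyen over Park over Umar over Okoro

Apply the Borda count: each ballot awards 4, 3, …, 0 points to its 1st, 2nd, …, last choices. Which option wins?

Okoro

Borda scores:
  Okoro: 13·4 + 12·2 + 7·4 + 10·0 = 104
  Toma: 13·3 + 12·0 + 7·2 + 10·4 = 93
  Nguyen: 13·2 + 12·1 + 7·3 + 10·3 = 89
  Park: 13·1 + 12·4 + 7·0 + 10·2 = 81
  Umar: 13·0 + 12·3 + 7·1 + 10·1 = 53
Okoro has the highest total.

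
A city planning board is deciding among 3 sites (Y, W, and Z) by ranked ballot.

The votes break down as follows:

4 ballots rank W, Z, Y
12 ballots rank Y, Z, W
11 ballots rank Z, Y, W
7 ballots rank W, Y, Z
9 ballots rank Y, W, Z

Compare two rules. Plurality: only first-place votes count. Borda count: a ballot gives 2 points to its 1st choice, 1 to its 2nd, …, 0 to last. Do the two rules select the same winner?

Plurality first-place counts: Y 21, W 11, Z 11 → Y.
Borda totals: Y 60, W 31, Z 38 → Y.
The two rules agree on Y.

Yes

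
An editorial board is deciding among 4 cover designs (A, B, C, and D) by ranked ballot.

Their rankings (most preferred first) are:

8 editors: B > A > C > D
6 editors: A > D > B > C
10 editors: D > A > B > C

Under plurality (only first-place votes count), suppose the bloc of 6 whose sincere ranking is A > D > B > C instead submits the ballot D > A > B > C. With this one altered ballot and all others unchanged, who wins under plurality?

D

First-place totals with the altered ballot: A 0, B 8, C 0, D 16.
The winner is unchanged: still D.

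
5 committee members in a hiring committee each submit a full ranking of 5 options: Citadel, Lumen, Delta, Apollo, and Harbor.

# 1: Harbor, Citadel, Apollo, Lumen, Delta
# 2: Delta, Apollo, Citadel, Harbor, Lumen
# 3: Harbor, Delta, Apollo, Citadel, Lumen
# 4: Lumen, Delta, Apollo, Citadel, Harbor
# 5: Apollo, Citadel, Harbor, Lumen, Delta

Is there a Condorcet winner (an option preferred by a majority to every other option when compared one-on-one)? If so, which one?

None — there is no Condorcet winner

Head-to-head results (5 voters total):
Citadel vs Lumen: Citadel wins 4–1.
Citadel vs Delta: Delta wins 3–2.
Citadel vs Apollo: Apollo wins 4–1.
Citadel vs Harbor: Citadel wins 3–2.
Lumen vs Delta: Lumen wins 3–2.
Lumen vs Apollo: Apollo wins 4–1.
Lumen vs Harbor: Harbor wins 4–1.
Delta vs Apollo: Delta wins 3–2.
Delta vs Harbor: Harbor wins 3–2.
Apollo vs Harbor: Apollo wins 3–2.
No candidate beats all others: Citadel beats Lumen beats Delta beats Citadel, a majority cycle.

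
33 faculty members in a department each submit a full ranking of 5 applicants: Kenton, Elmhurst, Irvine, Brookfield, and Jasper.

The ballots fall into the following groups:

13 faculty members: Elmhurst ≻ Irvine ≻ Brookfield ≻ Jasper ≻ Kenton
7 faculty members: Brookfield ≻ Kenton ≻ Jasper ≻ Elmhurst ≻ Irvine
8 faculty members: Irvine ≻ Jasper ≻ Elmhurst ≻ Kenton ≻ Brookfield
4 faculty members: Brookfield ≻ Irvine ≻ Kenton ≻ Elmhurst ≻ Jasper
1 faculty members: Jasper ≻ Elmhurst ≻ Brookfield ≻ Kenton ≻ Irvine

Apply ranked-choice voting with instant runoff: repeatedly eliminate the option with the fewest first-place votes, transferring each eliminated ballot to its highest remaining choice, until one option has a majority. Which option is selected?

Round 1: Elmhurst 13, Brookfield 11, Irvine 8, Jasper 1, Kenton 0. Kenton has the fewest and is eliminated.
Round 2: Elmhurst 13, Brookfield 11, Irvine 8, Jasper 1. Jasper has the fewest and is eliminated.
Round 3: Elmhurst 14, Brookfield 11, Irvine 8. Irvine has the fewest and is eliminated.
Round 4: Elmhurst 22, Brookfield 11. Elmhurst has a majority.

Elmhurst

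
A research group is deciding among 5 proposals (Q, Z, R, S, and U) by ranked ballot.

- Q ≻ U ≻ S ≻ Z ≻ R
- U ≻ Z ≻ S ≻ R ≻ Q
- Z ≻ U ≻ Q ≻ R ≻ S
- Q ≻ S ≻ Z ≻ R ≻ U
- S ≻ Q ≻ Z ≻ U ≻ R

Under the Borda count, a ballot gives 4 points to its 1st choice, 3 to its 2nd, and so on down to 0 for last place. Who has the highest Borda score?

Q

Borda scores:
  Q: 4 + 0 + 2 + 4 + 3 = 13
  Z: 1 + 3 + 4 + 2 + 2 = 12
  R: 0 + 1 + 1 + 1 + 0 = 3
  S: 2 + 2 + 0 + 3 + 4 = 11
  U: 3 + 4 + 3 + 0 + 1 = 11
Q has the highest total.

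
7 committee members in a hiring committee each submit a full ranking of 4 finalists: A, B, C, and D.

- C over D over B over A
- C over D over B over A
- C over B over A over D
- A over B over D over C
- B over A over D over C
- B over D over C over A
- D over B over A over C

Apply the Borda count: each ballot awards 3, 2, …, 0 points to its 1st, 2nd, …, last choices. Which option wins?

B

Borda scores:
  A: 0 + 0 + 1 + 3 + 2 + 0 + 1 = 7
  B: 1 + 1 + 2 + 2 + 3 + 3 + 2 = 14
  C: 3 + 3 + 3 + 0 + 0 + 1 + 0 = 10
  D: 2 + 2 + 0 + 1 + 1 + 2 + 3 = 11
B has the highest total.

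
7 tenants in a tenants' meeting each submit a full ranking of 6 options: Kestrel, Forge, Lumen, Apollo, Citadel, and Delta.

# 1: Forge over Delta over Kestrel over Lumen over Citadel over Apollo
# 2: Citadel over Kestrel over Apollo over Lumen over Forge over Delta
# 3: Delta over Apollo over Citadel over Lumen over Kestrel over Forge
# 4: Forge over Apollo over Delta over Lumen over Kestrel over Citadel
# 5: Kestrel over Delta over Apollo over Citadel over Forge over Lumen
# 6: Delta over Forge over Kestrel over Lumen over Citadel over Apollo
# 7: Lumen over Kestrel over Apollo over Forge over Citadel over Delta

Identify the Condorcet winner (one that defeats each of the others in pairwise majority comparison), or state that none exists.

Head-to-head results (7 voters total):
Kestrel vs Forge: Kestrel wins 4–3.
Kestrel vs Lumen: Kestrel wins 4–3.
Kestrel vs Apollo: Kestrel wins 5–2.
Kestrel vs Citadel: Kestrel wins 5–2.
Kestrel vs Delta: Delta wins 4–3.
Forge vs Lumen: Forge wins 4–3.
Forge vs Apollo: Apollo wins 4–3.
Forge vs Citadel: Forge wins 4–3.
Forge vs Delta: Forge wins 4–3.
Lumen vs Apollo: Apollo wins 4–3.
Lumen vs Citadel: Lumen wins 4–3.
Lumen vs Delta: Delta wins 5–2.
Apollo vs Citadel: Apollo wins 4–3.
Apollo vs Delta: Delta wins 4–3.
Citadel vs Delta: Delta wins 5–2.
No candidate beats all others: Kestrel beats Forge beats Delta beats Kestrel, a majority cycle.

No Condorcet winner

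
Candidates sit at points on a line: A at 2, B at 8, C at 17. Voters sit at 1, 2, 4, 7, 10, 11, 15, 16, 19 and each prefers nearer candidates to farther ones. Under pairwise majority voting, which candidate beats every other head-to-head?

With single-peaked preferences on a line, the Condorcet winner is the candidate closest to the median voter.
The median voter (position 10) is closest to B at 8.
Check: B vs A — voters closer to B: 6 of 9.

B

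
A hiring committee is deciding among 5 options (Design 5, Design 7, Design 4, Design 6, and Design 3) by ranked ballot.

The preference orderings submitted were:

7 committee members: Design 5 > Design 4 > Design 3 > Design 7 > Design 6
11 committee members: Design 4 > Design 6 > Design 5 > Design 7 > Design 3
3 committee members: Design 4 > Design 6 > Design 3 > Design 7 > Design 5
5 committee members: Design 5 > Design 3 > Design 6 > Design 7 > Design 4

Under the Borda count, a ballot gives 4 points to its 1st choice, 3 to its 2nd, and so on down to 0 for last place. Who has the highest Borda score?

Design 4

Borda scores:
  Design 5: 7·4 + 11·2 + 3·0 + 5·4 = 70
  Design 7: 7·1 + 11·1 + 3·1 + 5·1 = 26
  Design 4: 7·3 + 11·4 + 3·4 + 5·0 = 77
  Design 6: 7·0 + 11·3 + 3·3 + 5·2 = 52
  Design 3: 7·2 + 11·0 + 3·2 + 5·3 = 35
Design 4 has the highest total.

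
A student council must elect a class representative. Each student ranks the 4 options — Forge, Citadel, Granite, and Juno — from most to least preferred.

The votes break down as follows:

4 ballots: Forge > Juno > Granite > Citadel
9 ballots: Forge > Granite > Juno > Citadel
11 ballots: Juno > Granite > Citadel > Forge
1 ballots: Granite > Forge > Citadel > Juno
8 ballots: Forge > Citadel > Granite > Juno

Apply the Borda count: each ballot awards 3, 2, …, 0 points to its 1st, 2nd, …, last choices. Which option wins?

Borda scores:
  Forge: 4·3 + 9·3 + 11·0 + 2 + 8·3 = 65
  Citadel: 4·0 + 9·0 + 11·1 + 1 + 8·2 = 28
  Granite: 4·1 + 9·2 + 11·2 + 3 + 8·1 = 55
  Juno: 4·2 + 9·1 + 11·3 + 0 + 8·0 = 50
Forge has the highest total.

Forge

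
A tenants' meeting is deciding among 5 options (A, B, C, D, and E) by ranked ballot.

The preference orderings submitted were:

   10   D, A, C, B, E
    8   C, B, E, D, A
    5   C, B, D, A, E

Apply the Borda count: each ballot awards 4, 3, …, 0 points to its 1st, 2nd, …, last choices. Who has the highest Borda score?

Borda scores:
  A: 10·3 + 8·0 + 5·1 = 35
  B: 10·1 + 8·3 + 5·3 = 49
  C: 10·2 + 8·4 + 5·4 = 72
  D: 10·4 + 8·1 + 5·2 = 58
  E: 10·0 + 8·2 + 5·0 = 16
C has the highest total.

C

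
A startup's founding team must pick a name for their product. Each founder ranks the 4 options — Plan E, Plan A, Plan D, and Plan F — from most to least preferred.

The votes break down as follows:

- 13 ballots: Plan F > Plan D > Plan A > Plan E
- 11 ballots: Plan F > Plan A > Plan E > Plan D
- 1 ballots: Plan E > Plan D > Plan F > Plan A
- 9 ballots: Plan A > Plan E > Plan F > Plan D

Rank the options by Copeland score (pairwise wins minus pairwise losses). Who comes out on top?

Pairwise results:
  Plan E vs Plan A: Plan A wins 33–1.
  Plan E vs Plan D: Plan E wins 21–13.
  Plan E vs Plan F: Plan F wins 24–10.
  Plan A vs Plan D: Plan A wins 20–14.
  Plan A vs Plan F: Plan F wins 25–9.
  Plan D vs Plan F: Plan F wins 33–1.
Copeland scores (wins − losses):
  Plan E: 1 − 2 = -1
  Plan A: 2 − 1 = 1
  Plan D: 0 − 3 = -3
  Plan F: 3 − 0 = 3
Plan F has the best Copeland score.

Plan F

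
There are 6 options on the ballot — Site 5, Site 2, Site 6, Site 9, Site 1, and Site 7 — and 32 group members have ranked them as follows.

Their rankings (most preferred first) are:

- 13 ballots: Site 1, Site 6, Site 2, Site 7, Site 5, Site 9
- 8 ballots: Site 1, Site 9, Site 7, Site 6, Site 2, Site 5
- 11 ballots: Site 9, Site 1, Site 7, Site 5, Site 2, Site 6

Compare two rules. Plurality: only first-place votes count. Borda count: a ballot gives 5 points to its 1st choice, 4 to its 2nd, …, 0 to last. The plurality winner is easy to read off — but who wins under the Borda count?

Plurality first-place counts: Site 5 0, Site 2 0, Site 6 0, Site 9 11, Site 1 21, Site 7 0 → Site 1.
Borda totals: Site 5 35, Site 2 58, Site 6 68, Site 9 87, Site 1 149, Site 7 83 → Site 1.

Site 1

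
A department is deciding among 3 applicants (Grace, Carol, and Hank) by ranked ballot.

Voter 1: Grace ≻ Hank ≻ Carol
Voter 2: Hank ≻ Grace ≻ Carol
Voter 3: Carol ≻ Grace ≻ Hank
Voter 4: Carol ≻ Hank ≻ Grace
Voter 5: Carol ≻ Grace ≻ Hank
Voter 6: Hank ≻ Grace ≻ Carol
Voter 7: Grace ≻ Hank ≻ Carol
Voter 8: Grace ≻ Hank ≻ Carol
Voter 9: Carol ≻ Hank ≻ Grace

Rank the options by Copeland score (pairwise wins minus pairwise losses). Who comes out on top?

Pairwise results:
  Grace vs Carol: Grace wins 5–4.
  Grace vs Hank: Grace wins 5–4.
  Carol vs Hank: Hank wins 5–4.
Copeland scores (wins − losses):
  Grace: 2 − 0 = 2
  Carol: 0 − 2 = -2
  Hank: 1 − 1 = 0
Grace has the best Copeland score.

Grace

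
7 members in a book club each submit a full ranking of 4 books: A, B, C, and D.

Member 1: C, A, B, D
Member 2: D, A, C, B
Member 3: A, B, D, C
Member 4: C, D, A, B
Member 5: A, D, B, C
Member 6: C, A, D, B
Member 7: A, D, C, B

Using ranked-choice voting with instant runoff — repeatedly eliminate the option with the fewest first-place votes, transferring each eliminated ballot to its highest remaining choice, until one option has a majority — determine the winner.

A

Round 1: A 3, C 3, D 1, B 0. B has the fewest and is eliminated.
Round 2: A 3, C 3, D 1. D has the fewest and is eliminated.
Round 3: A 4, C 3. A has a majority.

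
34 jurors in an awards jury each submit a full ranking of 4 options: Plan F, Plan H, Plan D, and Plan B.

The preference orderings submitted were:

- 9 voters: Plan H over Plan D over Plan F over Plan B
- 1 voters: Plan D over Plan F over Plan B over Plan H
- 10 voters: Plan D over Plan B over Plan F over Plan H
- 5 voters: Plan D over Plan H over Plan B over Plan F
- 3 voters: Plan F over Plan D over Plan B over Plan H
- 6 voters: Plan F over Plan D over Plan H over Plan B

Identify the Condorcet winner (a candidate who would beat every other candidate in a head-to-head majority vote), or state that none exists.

Plan D

Head-to-head results (34 voters total):
Plan F vs Plan H: Plan F wins 20–14.
Plan F vs Plan D: Plan D wins 25–9.
Plan F vs Plan B: Plan F wins 19–15.
Plan H vs Plan D: Plan D wins 25–9.
Plan H vs Plan B: Plan H wins 20–14.
Plan D vs Plan B: Plan D wins 34–0.
Plan D beats each rival — Plan F (25–9), Plan H (25–9), Plan B (34–0) — so Plan D is the Condorcet winner.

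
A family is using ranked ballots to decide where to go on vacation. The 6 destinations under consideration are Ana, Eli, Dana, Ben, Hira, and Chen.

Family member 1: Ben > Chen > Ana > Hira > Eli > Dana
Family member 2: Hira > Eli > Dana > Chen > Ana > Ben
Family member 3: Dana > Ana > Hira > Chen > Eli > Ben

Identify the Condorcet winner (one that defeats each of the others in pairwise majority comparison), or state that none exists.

Head-to-head results (3 voters total):
Ana vs Eli: Ana wins 2–1.
Ana vs Dana: Dana wins 2–1.
Ana vs Ben: Ana wins 2–1.
Ana vs Hira: Ana wins 2–1.
Ana vs Chen: Chen wins 2–1.
Eli vs Dana: Eli wins 2–1.
Eli vs Ben: Eli wins 2–1.
Eli vs Hira: Hira wins 3–0.
Eli vs Chen: Chen wins 2–1.
Dana vs Ben: Dana wins 2–1.
Dana vs Hira: Hira wins 2–1.
Dana vs Chen: Dana wins 2–1.
Ben vs Hira: Hira wins 2–1.
Ben vs Chen: Chen wins 2–1.
Hira vs Chen: Hira wins 2–1.
No candidate beats all others: Ana beats Eli beats Dana beats Ana, a majority cycle.

None — there is no Condorcet winner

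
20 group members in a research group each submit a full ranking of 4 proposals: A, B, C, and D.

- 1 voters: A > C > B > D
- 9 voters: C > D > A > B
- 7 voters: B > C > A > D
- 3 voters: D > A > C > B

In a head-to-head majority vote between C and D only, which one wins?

Ballots ranking C above D: 1+9+7 = 17.
Ballots ranking D above C: 3.
C wins the head-to-head, 17–3.

C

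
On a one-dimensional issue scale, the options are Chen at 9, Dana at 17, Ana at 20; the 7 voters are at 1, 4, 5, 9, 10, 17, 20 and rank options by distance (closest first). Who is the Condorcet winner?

With single-peaked preferences on a line, the Condorcet winner is the candidate closest to the median voter.
The median voter (position 9) is closest to Chen at 9.
Check: Chen vs Ana — voters closer to Chen: 5 of 7.

Chen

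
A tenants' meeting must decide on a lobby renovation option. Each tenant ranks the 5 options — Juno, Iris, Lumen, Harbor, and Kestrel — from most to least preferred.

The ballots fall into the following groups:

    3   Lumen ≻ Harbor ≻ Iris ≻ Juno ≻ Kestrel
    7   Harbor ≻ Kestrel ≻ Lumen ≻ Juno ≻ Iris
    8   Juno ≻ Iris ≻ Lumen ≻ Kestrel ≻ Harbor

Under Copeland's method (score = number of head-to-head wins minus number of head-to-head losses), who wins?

Lumen

Pairwise results:
  Juno vs Iris: Juno wins 15–3.
  Juno vs Lumen: Lumen wins 10–8.
  Juno vs Harbor: Harbor wins 10–8.
  Juno vs Kestrel: Juno wins 11–7.
  Iris vs Lumen: Lumen wins 10–8.
  Iris vs Harbor: Harbor wins 10–8.
  Iris vs Kestrel: Iris wins 11–7.
  Lumen vs Harbor: Lumen wins 11–7.
  Lumen vs Kestrel: Lumen wins 11–7.
  Harbor vs Kestrel: Harbor wins 10–8.
Copeland scores (wins − losses):
  Juno: 2 − 2 = 0
  Iris: 1 − 3 = -2
  Lumen: 4 − 0 = 4
  Harbor: 3 − 1 = 2
  Kestrel: 0 − 4 = -4
Lumen has the best Copeland score.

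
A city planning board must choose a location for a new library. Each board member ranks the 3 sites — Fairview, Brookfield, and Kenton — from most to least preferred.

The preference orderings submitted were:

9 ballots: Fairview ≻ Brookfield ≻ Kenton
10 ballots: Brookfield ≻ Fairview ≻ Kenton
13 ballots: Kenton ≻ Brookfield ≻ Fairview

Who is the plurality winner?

Kenton

First-place vote totals:
  Fairview: 9
  Brookfield: 10
  Kenton: 13
Kenton has the most first-place votes.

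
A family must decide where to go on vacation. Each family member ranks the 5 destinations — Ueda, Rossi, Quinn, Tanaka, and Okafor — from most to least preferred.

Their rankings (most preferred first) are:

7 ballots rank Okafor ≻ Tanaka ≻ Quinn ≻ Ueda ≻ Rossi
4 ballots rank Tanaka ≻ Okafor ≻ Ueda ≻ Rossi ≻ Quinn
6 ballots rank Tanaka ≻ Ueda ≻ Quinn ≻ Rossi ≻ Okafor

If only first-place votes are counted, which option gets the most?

Tanaka

First-place vote totals:
  Ueda: 0
  Rossi: 0
  Quinn: 0
  Tanaka: 10
  Okafor: 7
Tanaka has the most first-place votes.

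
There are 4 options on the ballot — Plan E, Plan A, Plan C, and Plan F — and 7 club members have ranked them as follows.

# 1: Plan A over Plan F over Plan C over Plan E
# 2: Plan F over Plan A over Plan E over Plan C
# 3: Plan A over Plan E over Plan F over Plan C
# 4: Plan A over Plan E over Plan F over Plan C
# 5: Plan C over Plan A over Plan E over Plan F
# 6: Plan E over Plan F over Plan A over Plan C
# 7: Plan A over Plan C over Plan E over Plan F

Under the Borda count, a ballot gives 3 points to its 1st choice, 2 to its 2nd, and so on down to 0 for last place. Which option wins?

Plan A

Borda scores:
  Plan E: 0 + 1 + 2 + 2 + 1 + 3 + 1 = 10
  Plan A: 3 + 2 + 3 + 3 + 2 + 1 + 3 = 17
  Plan C: 1 + 0 + 0 + 0 + 3 + 0 + 2 = 6
  Plan F: 2 + 3 + 1 + 1 + 0 + 2 + 0 = 9
Plan A has the highest total.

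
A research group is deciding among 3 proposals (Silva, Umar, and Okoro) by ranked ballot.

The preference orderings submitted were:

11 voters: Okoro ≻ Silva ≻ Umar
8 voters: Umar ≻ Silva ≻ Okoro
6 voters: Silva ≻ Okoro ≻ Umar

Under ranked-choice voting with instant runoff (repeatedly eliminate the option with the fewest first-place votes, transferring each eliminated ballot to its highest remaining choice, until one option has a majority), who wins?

Okoro

Round 1: Okoro 11, Umar 8, Silva 6. Silva has the fewest and is eliminated.
Round 2: Okoro 17, Umar 8. Okoro has a majority.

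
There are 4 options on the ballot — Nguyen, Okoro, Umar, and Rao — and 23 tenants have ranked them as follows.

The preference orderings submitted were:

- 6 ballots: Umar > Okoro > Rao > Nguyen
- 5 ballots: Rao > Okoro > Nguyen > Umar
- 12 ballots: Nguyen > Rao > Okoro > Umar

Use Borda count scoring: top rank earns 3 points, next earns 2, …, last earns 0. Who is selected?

Rao

Borda scores:
  Nguyen: 6·0 + 5·1 + 12·3 = 41
  Okoro: 6·2 + 5·2 + 12·1 = 34
  Umar: 6·3 + 5·0 + 12·0 = 18
  Rao: 6·1 + 5·3 + 12·2 = 45
Rao has the highest total.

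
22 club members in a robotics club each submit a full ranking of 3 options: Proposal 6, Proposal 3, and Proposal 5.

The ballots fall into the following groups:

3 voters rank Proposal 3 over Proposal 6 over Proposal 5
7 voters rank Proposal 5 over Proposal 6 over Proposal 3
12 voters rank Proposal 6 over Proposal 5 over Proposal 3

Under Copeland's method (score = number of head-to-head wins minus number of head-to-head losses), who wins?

Proposal 6

Pairwise results:
  Proposal 6 vs Proposal 3: Proposal 6 wins 19–3.
  Proposal 6 vs Proposal 5: Proposal 6 wins 15–7.
  Proposal 3 vs Proposal 5: Proposal 5 wins 19–3.
Copeland scores (wins − losses):
  Proposal 6: 2 − 0 = 2
  Proposal 3: 0 − 2 = -2
  Proposal 5: 1 − 1 = 0
Proposal 6 has the best Copeland score.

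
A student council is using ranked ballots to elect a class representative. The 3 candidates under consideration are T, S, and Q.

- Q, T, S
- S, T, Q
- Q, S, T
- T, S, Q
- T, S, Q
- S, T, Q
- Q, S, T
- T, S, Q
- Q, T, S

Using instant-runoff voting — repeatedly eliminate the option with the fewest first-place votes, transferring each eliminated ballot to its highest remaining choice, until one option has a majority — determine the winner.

Round 1: Q 4, T 3, S 2. S has the fewest and is eliminated.
Round 2: T 5, Q 4. T has a majority.

T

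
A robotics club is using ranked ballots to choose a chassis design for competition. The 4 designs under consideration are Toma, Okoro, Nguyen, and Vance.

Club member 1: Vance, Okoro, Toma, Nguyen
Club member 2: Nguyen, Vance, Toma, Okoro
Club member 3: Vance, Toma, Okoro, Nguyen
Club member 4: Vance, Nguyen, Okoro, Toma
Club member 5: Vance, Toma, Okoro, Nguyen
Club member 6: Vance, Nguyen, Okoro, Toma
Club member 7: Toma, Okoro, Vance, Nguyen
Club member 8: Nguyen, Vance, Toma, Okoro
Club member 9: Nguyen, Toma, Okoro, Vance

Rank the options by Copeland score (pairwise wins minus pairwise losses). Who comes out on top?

Pairwise results:
  Toma vs Okoro: Toma wins 6–3.
  Toma vs Nguyen: Nguyen wins 5–4.
  Toma vs Vance: Vance wins 7–2.
  Okoro vs Nguyen: Nguyen wins 5–4.
  Okoro vs Vance: Vance wins 7–2.
  Nguyen vs Vance: Vance wins 6–3.
Copeland scores (wins − losses):
  Toma: 1 − 2 = -1
  Okoro: 0 − 3 = -3
  Nguyen: 2 − 1 = 1
  Vance: 3 − 0 = 3
Vance has the best Copeland score.

Vance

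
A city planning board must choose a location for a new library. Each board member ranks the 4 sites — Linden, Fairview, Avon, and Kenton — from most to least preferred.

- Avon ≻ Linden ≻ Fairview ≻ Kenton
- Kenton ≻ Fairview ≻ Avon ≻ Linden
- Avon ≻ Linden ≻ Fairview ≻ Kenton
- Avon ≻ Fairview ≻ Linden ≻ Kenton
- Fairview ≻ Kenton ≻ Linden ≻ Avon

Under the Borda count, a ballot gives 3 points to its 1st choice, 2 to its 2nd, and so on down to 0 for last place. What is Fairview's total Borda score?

Borda scores:
  Linden: 2 + 0 + 2 + 1 + 1 = 6
  Fairview: 1 + 2 + 1 + 2 + 3 = 9
  Avon: 3 + 1 + 3 + 3 + 0 = 10
  Kenton: 0 + 3 + 0 + 0 + 2 = 5

9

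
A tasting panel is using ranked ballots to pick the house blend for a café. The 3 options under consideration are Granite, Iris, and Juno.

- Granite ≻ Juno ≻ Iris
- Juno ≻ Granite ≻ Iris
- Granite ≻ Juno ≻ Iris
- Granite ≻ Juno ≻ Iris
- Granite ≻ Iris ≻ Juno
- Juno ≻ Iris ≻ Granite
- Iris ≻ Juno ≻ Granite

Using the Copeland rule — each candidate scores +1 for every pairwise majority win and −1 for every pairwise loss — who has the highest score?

Pairwise results:
  Granite vs Iris: Granite wins 5–2.
  Granite vs Juno: Granite wins 4–3.
  Iris vs Juno: Juno wins 5–2.
Copeland scores (wins − losses):
  Granite: 2 − 0 = 2
  Iris: 0 − 2 = -2
  Juno: 1 − 1 = 0
Granite has the best Copeland score.

Granite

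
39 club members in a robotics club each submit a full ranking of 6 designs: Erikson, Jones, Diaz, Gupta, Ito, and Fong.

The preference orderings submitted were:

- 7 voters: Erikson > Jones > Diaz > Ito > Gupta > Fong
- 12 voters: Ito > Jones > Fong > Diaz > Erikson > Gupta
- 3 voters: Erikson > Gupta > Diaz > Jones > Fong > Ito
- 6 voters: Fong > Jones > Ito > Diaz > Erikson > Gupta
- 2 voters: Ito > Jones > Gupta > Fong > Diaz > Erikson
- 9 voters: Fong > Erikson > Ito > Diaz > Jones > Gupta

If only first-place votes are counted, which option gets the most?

First-place vote totals:
  Erikson: 10
  Jones: 0
  Diaz: 0
  Gupta: 0
  Ito: 14
  Fong: 15
Fong has the most first-place votes.

Fong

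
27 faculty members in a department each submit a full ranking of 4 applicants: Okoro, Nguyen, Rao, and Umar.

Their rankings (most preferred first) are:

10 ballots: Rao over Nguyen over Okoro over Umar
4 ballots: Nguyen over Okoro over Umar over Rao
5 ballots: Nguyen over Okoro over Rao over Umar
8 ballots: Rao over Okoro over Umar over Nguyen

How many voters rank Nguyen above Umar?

Ballots ranking Nguyen above Umar: 10+4+5 = 19.
Ballots ranking Umar above Nguyen: 8.
So 19 of 27 voters prefer Nguyen to Umar.

19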